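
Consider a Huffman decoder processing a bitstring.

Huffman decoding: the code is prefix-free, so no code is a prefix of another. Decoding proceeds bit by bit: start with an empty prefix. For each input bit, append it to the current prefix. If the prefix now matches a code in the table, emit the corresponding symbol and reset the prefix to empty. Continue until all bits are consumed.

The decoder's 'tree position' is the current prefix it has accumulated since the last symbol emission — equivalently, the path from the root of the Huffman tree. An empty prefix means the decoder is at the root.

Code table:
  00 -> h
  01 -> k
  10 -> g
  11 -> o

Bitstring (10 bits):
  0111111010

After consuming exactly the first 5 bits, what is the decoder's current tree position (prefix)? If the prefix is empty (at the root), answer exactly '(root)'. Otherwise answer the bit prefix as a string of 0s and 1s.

Answer: 1

Derivation:
Bit 0: prefix='0' (no match yet)
Bit 1: prefix='01' -> emit 'k', reset
Bit 2: prefix='1' (no match yet)
Bit 3: prefix='11' -> emit 'o', reset
Bit 4: prefix='1' (no match yet)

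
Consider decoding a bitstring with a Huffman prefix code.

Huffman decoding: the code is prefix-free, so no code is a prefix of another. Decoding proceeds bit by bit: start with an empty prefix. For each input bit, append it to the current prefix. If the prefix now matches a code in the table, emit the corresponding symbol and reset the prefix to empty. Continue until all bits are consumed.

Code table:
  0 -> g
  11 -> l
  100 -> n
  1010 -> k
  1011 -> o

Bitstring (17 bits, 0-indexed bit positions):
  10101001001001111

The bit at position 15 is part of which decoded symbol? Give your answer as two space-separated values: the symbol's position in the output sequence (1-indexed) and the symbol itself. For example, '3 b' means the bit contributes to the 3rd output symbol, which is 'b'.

Bit 0: prefix='1' (no match yet)
Bit 1: prefix='10' (no match yet)
Bit 2: prefix='101' (no match yet)
Bit 3: prefix='1010' -> emit 'k', reset
Bit 4: prefix='1' (no match yet)
Bit 5: prefix='10' (no match yet)
Bit 6: prefix='100' -> emit 'n', reset
Bit 7: prefix='1' (no match yet)
Bit 8: prefix='10' (no match yet)
Bit 9: prefix='100' -> emit 'n', reset
Bit 10: prefix='1' (no match yet)
Bit 11: prefix='10' (no match yet)
Bit 12: prefix='100' -> emit 'n', reset
Bit 13: prefix='1' (no match yet)
Bit 14: prefix='11' -> emit 'l', reset
Bit 15: prefix='1' (no match yet)
Bit 16: prefix='11' -> emit 'l', reset

Answer: 6 l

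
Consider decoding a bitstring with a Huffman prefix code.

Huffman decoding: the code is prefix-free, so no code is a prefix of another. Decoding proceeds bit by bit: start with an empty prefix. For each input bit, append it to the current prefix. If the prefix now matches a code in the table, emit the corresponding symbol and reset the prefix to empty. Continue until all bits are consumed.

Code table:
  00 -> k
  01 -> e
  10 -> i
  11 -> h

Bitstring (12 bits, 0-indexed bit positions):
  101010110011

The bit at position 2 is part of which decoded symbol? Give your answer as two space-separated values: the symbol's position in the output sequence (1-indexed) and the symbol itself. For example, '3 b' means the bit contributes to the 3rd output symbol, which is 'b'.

Answer: 2 i

Derivation:
Bit 0: prefix='1' (no match yet)
Bit 1: prefix='10' -> emit 'i', reset
Bit 2: prefix='1' (no match yet)
Bit 3: prefix='10' -> emit 'i', reset
Bit 4: prefix='1' (no match yet)
Bit 5: prefix='10' -> emit 'i', reset
Bit 6: prefix='1' (no match yet)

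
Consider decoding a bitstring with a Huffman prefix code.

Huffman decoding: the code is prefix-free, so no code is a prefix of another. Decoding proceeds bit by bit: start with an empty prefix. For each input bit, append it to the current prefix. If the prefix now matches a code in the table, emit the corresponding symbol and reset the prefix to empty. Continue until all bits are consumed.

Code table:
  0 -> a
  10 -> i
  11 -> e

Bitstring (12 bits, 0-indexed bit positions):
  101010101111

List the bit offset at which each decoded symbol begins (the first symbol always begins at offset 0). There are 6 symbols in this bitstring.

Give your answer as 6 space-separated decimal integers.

Answer: 0 2 4 6 8 10

Derivation:
Bit 0: prefix='1' (no match yet)
Bit 1: prefix='10' -> emit 'i', reset
Bit 2: prefix='1' (no match yet)
Bit 3: prefix='10' -> emit 'i', reset
Bit 4: prefix='1' (no match yet)
Bit 5: prefix='10' -> emit 'i', reset
Bit 6: prefix='1' (no match yet)
Bit 7: prefix='10' -> emit 'i', reset
Bit 8: prefix='1' (no match yet)
Bit 9: prefix='11' -> emit 'e', reset
Bit 10: prefix='1' (no match yet)
Bit 11: prefix='11' -> emit 'e', reset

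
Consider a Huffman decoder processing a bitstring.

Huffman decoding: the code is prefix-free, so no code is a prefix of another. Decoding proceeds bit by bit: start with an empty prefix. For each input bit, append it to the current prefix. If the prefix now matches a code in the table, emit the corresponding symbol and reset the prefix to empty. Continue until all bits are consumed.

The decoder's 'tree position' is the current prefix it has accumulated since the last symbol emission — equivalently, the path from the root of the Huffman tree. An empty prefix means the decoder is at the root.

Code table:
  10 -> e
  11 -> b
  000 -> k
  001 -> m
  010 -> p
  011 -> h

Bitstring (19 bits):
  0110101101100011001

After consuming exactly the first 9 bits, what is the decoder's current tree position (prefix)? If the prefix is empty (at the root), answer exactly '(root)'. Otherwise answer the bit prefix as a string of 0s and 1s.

Bit 0: prefix='0' (no match yet)
Bit 1: prefix='01' (no match yet)
Bit 2: prefix='011' -> emit 'h', reset
Bit 3: prefix='0' (no match yet)
Bit 4: prefix='01' (no match yet)
Bit 5: prefix='010' -> emit 'p', reset
Bit 6: prefix='1' (no match yet)
Bit 7: prefix='11' -> emit 'b', reset
Bit 8: prefix='0' (no match yet)

Answer: 0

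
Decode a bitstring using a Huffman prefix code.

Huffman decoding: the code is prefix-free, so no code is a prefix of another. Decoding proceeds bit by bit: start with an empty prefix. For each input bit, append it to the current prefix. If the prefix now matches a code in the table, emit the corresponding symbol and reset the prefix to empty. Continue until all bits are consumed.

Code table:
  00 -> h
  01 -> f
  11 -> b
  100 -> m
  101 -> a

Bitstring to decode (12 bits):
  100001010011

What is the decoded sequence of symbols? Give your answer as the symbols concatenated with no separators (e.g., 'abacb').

Bit 0: prefix='1' (no match yet)
Bit 1: prefix='10' (no match yet)
Bit 2: prefix='100' -> emit 'm', reset
Bit 3: prefix='0' (no match yet)
Bit 4: prefix='00' -> emit 'h', reset
Bit 5: prefix='1' (no match yet)
Bit 6: prefix='10' (no match yet)
Bit 7: prefix='101' -> emit 'a', reset
Bit 8: prefix='0' (no match yet)
Bit 9: prefix='00' -> emit 'h', reset
Bit 10: prefix='1' (no match yet)
Bit 11: prefix='11' -> emit 'b', reset

Answer: mhahb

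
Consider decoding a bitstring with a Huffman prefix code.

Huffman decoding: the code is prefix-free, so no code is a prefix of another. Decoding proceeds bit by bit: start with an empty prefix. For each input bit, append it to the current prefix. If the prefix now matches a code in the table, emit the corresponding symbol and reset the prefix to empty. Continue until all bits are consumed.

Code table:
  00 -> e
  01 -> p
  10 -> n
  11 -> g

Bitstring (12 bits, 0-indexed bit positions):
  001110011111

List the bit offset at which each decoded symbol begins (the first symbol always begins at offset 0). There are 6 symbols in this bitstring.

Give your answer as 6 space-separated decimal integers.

Bit 0: prefix='0' (no match yet)
Bit 1: prefix='00' -> emit 'e', reset
Bit 2: prefix='1' (no match yet)
Bit 3: prefix='11' -> emit 'g', reset
Bit 4: prefix='1' (no match yet)
Bit 5: prefix='10' -> emit 'n', reset
Bit 6: prefix='0' (no match yet)
Bit 7: prefix='01' -> emit 'p', reset
Bit 8: prefix='1' (no match yet)
Bit 9: prefix='11' -> emit 'g', reset
Bit 10: prefix='1' (no match yet)
Bit 11: prefix='11' -> emit 'g', reset

Answer: 0 2 4 6 8 10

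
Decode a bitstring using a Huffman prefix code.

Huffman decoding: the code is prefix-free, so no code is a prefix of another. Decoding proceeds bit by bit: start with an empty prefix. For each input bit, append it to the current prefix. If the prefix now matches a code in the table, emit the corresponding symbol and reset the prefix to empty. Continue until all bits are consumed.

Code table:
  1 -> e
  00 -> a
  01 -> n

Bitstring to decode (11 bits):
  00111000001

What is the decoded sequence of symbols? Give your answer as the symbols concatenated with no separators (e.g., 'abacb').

Answer: aeeeaan

Derivation:
Bit 0: prefix='0' (no match yet)
Bit 1: prefix='00' -> emit 'a', reset
Bit 2: prefix='1' -> emit 'e', reset
Bit 3: prefix='1' -> emit 'e', reset
Bit 4: prefix='1' -> emit 'e', reset
Bit 5: prefix='0' (no match yet)
Bit 6: prefix='00' -> emit 'a', reset
Bit 7: prefix='0' (no match yet)
Bit 8: prefix='00' -> emit 'a', reset
Bit 9: prefix='0' (no match yet)
Bit 10: prefix='01' -> emit 'n', reset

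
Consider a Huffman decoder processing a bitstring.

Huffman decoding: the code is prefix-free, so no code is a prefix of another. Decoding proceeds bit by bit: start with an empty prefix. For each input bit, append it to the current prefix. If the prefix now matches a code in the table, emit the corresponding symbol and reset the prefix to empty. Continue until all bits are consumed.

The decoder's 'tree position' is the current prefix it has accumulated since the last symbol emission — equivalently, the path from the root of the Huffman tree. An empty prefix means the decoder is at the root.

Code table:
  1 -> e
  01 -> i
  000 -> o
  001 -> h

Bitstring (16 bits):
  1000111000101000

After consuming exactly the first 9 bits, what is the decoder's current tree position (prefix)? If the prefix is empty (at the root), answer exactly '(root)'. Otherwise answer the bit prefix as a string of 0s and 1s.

Bit 0: prefix='1' -> emit 'e', reset
Bit 1: prefix='0' (no match yet)
Bit 2: prefix='00' (no match yet)
Bit 3: prefix='000' -> emit 'o', reset
Bit 4: prefix='1' -> emit 'e', reset
Bit 5: prefix='1' -> emit 'e', reset
Bit 6: prefix='1' -> emit 'e', reset
Bit 7: prefix='0' (no match yet)
Bit 8: prefix='00' (no match yet)

Answer: 00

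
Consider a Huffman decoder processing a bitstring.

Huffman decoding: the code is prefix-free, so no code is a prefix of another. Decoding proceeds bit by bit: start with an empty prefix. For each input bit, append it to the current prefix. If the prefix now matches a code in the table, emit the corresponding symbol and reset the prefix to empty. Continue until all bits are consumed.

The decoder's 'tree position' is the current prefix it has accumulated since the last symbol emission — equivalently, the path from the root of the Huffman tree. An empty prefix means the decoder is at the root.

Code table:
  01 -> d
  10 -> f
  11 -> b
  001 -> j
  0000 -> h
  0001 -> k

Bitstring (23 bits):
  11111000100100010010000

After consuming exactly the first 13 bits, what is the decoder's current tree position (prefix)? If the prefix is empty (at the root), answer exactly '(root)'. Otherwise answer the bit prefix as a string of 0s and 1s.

Bit 0: prefix='1' (no match yet)
Bit 1: prefix='11' -> emit 'b', reset
Bit 2: prefix='1' (no match yet)
Bit 3: prefix='11' -> emit 'b', reset
Bit 4: prefix='1' (no match yet)
Bit 5: prefix='10' -> emit 'f', reset
Bit 6: prefix='0' (no match yet)
Bit 7: prefix='00' (no match yet)
Bit 8: prefix='001' -> emit 'j', reset
Bit 9: prefix='0' (no match yet)
Bit 10: prefix='00' (no match yet)
Bit 11: prefix='001' -> emit 'j', reset
Bit 12: prefix='0' (no match yet)

Answer: 0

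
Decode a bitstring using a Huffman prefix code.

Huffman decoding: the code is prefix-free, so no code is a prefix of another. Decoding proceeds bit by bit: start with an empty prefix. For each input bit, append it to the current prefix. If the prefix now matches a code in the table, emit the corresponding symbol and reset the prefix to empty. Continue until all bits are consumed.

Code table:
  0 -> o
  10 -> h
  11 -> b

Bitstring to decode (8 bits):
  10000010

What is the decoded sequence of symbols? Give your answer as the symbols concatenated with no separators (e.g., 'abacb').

Bit 0: prefix='1' (no match yet)
Bit 1: prefix='10' -> emit 'h', reset
Bit 2: prefix='0' -> emit 'o', reset
Bit 3: prefix='0' -> emit 'o', reset
Bit 4: prefix='0' -> emit 'o', reset
Bit 5: prefix='0' -> emit 'o', reset
Bit 6: prefix='1' (no match yet)
Bit 7: prefix='10' -> emit 'h', reset

Answer: hooooh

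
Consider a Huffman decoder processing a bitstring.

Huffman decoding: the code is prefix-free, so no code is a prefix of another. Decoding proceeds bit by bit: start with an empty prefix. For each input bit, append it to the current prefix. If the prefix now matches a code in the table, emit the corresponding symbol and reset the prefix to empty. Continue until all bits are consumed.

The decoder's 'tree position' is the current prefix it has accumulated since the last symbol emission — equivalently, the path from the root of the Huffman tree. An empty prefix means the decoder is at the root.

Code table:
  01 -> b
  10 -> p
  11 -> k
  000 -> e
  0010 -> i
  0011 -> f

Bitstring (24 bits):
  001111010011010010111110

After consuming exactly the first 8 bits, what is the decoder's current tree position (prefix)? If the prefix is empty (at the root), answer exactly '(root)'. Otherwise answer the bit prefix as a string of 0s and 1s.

Answer: (root)

Derivation:
Bit 0: prefix='0' (no match yet)
Bit 1: prefix='00' (no match yet)
Bit 2: prefix='001' (no match yet)
Bit 3: prefix='0011' -> emit 'f', reset
Bit 4: prefix='1' (no match yet)
Bit 5: prefix='11' -> emit 'k', reset
Bit 6: prefix='0' (no match yet)
Bit 7: prefix='01' -> emit 'b', reset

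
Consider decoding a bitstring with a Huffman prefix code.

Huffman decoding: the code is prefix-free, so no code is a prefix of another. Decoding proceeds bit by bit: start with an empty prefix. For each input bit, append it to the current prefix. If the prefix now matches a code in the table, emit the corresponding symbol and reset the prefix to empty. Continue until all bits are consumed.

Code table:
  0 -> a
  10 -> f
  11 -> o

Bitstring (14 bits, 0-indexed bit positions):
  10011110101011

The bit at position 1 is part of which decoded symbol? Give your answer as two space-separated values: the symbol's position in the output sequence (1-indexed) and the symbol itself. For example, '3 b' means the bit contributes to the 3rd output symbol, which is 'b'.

Answer: 1 f

Derivation:
Bit 0: prefix='1' (no match yet)
Bit 1: prefix='10' -> emit 'f', reset
Bit 2: prefix='0' -> emit 'a', reset
Bit 3: prefix='1' (no match yet)
Bit 4: prefix='11' -> emit 'o', reset
Bit 5: prefix='1' (no match yet)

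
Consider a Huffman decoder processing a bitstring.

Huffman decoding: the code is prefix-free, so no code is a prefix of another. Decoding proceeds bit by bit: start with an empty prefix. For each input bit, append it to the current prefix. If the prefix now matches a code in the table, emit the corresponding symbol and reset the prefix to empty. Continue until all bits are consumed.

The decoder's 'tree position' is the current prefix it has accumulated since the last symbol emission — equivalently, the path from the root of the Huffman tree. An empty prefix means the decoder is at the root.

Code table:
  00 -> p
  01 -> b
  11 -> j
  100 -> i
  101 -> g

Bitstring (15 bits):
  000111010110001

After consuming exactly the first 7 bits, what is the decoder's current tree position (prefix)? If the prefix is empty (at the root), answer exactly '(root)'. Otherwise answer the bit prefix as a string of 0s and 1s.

Answer: 0

Derivation:
Bit 0: prefix='0' (no match yet)
Bit 1: prefix='00' -> emit 'p', reset
Bit 2: prefix='0' (no match yet)
Bit 3: prefix='01' -> emit 'b', reset
Bit 4: prefix='1' (no match yet)
Bit 5: prefix='11' -> emit 'j', reset
Bit 6: prefix='0' (no match yet)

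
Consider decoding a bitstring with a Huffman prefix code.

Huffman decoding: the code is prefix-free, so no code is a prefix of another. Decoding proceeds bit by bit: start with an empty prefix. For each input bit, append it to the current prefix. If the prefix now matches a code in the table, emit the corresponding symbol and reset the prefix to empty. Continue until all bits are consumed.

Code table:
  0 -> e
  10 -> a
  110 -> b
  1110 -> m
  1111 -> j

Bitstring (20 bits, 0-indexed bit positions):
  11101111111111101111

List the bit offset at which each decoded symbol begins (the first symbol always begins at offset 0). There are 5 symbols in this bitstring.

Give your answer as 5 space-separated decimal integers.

Answer: 0 4 8 12 16

Derivation:
Bit 0: prefix='1' (no match yet)
Bit 1: prefix='11' (no match yet)
Bit 2: prefix='111' (no match yet)
Bit 3: prefix='1110' -> emit 'm', reset
Bit 4: prefix='1' (no match yet)
Bit 5: prefix='11' (no match yet)
Bit 6: prefix='111' (no match yet)
Bit 7: prefix='1111' -> emit 'j', reset
Bit 8: prefix='1' (no match yet)
Bit 9: prefix='11' (no match yet)
Bit 10: prefix='111' (no match yet)
Bit 11: prefix='1111' -> emit 'j', reset
Bit 12: prefix='1' (no match yet)
Bit 13: prefix='11' (no match yet)
Bit 14: prefix='111' (no match yet)
Bit 15: prefix='1110' -> emit 'm', reset
Bit 16: prefix='1' (no match yet)
Bit 17: prefix='11' (no match yet)
Bit 18: prefix='111' (no match yet)
Bit 19: prefix='1111' -> emit 'j', reset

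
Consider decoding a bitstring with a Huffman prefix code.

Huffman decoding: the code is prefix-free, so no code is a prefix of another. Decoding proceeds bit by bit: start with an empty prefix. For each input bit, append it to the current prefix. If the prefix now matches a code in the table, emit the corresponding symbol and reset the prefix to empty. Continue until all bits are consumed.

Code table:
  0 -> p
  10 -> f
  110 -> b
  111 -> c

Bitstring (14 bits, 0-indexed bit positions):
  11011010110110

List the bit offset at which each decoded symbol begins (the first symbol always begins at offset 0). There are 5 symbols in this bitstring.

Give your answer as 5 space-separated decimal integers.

Bit 0: prefix='1' (no match yet)
Bit 1: prefix='11' (no match yet)
Bit 2: prefix='110' -> emit 'b', reset
Bit 3: prefix='1' (no match yet)
Bit 4: prefix='11' (no match yet)
Bit 5: prefix='110' -> emit 'b', reset
Bit 6: prefix='1' (no match yet)
Bit 7: prefix='10' -> emit 'f', reset
Bit 8: prefix='1' (no match yet)
Bit 9: prefix='11' (no match yet)
Bit 10: prefix='110' -> emit 'b', reset
Bit 11: prefix='1' (no match yet)
Bit 12: prefix='11' (no match yet)
Bit 13: prefix='110' -> emit 'b', reset

Answer: 0 3 6 8 11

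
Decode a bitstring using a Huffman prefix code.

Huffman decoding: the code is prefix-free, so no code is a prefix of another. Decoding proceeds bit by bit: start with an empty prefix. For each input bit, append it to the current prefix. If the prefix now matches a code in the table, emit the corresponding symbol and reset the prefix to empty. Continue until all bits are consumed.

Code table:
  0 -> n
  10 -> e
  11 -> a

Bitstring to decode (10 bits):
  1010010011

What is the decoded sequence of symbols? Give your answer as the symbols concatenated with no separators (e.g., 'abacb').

Bit 0: prefix='1' (no match yet)
Bit 1: prefix='10' -> emit 'e', reset
Bit 2: prefix='1' (no match yet)
Bit 3: prefix='10' -> emit 'e', reset
Bit 4: prefix='0' -> emit 'n', reset
Bit 5: prefix='1' (no match yet)
Bit 6: prefix='10' -> emit 'e', reset
Bit 7: prefix='0' -> emit 'n', reset
Bit 8: prefix='1' (no match yet)
Bit 9: prefix='11' -> emit 'a', reset

Answer: eenena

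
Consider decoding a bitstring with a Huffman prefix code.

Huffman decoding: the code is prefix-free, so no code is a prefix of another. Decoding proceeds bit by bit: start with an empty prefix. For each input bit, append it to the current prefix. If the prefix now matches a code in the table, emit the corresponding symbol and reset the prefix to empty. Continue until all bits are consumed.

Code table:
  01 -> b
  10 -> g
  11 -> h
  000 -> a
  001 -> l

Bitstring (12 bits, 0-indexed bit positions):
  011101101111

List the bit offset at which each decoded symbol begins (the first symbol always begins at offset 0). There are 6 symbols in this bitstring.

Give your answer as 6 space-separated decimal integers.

Bit 0: prefix='0' (no match yet)
Bit 1: prefix='01' -> emit 'b', reset
Bit 2: prefix='1' (no match yet)
Bit 3: prefix='11' -> emit 'h', reset
Bit 4: prefix='0' (no match yet)
Bit 5: prefix='01' -> emit 'b', reset
Bit 6: prefix='1' (no match yet)
Bit 7: prefix='10' -> emit 'g', reset
Bit 8: prefix='1' (no match yet)
Bit 9: prefix='11' -> emit 'h', reset
Bit 10: prefix='1' (no match yet)
Bit 11: prefix='11' -> emit 'h', reset

Answer: 0 2 4 6 8 10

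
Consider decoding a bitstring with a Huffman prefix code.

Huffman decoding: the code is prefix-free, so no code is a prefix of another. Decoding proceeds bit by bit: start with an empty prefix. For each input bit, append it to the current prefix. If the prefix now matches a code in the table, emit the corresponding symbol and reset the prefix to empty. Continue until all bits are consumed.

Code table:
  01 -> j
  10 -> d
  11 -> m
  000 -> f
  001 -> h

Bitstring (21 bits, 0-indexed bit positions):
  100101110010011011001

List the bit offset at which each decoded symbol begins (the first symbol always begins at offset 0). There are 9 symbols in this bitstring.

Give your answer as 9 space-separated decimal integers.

Answer: 0 2 4 6 8 11 14 16 18

Derivation:
Bit 0: prefix='1' (no match yet)
Bit 1: prefix='10' -> emit 'd', reset
Bit 2: prefix='0' (no match yet)
Bit 3: prefix='01' -> emit 'j', reset
Bit 4: prefix='0' (no match yet)
Bit 5: prefix='01' -> emit 'j', reset
Bit 6: prefix='1' (no match yet)
Bit 7: prefix='11' -> emit 'm', reset
Bit 8: prefix='0' (no match yet)
Bit 9: prefix='00' (no match yet)
Bit 10: prefix='001' -> emit 'h', reset
Bit 11: prefix='0' (no match yet)
Bit 12: prefix='00' (no match yet)
Bit 13: prefix='001' -> emit 'h', reset
Bit 14: prefix='1' (no match yet)
Bit 15: prefix='10' -> emit 'd', reset
Bit 16: prefix='1' (no match yet)
Bit 17: prefix='11' -> emit 'm', reset
Bit 18: prefix='0' (no match yet)
Bit 19: prefix='00' (no match yet)
Bit 20: prefix='001' -> emit 'h', reset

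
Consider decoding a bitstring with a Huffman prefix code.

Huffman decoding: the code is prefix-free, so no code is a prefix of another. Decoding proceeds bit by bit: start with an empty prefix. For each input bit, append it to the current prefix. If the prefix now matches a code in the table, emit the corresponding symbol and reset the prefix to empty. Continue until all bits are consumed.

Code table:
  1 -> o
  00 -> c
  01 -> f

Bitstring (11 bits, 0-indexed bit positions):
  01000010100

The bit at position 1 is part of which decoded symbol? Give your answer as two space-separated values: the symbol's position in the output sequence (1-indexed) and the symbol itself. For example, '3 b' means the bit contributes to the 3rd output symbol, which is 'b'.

Bit 0: prefix='0' (no match yet)
Bit 1: prefix='01' -> emit 'f', reset
Bit 2: prefix='0' (no match yet)
Bit 3: prefix='00' -> emit 'c', reset
Bit 4: prefix='0' (no match yet)
Bit 5: prefix='00' -> emit 'c', reset

Answer: 1 f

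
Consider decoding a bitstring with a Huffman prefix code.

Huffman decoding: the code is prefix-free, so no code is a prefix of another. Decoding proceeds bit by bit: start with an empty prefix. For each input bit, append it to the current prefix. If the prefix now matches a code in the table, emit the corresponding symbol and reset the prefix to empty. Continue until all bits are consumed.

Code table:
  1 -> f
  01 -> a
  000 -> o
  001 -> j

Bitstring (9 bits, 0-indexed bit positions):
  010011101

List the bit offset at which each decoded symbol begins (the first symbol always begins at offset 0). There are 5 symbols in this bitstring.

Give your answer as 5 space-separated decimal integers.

Bit 0: prefix='0' (no match yet)
Bit 1: prefix='01' -> emit 'a', reset
Bit 2: prefix='0' (no match yet)
Bit 3: prefix='00' (no match yet)
Bit 4: prefix='001' -> emit 'j', reset
Bit 5: prefix='1' -> emit 'f', reset
Bit 6: prefix='1' -> emit 'f', reset
Bit 7: prefix='0' (no match yet)
Bit 8: prefix='01' -> emit 'a', reset

Answer: 0 2 5 6 7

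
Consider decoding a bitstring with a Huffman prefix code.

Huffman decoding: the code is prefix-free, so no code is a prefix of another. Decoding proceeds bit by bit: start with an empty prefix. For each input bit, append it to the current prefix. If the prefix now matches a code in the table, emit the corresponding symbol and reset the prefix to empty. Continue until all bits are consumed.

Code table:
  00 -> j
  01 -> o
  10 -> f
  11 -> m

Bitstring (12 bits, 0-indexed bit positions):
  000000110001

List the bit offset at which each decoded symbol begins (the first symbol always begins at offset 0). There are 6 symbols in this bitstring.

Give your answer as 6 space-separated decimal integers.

Answer: 0 2 4 6 8 10

Derivation:
Bit 0: prefix='0' (no match yet)
Bit 1: prefix='00' -> emit 'j', reset
Bit 2: prefix='0' (no match yet)
Bit 3: prefix='00' -> emit 'j', reset
Bit 4: prefix='0' (no match yet)
Bit 5: prefix='00' -> emit 'j', reset
Bit 6: prefix='1' (no match yet)
Bit 7: prefix='11' -> emit 'm', reset
Bit 8: prefix='0' (no match yet)
Bit 9: prefix='00' -> emit 'j', reset
Bit 10: prefix='0' (no match yet)
Bit 11: prefix='01' -> emit 'o', reset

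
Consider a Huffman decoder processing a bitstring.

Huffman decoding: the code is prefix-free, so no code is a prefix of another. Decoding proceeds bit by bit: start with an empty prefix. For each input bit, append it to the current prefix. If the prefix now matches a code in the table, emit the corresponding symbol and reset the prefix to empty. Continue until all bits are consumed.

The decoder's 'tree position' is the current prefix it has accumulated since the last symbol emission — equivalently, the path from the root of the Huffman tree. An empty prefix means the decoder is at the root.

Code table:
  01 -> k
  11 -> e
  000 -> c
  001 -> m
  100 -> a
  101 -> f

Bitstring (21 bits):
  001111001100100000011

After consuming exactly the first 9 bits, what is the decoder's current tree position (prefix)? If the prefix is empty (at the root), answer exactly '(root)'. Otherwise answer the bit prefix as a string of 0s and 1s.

Bit 0: prefix='0' (no match yet)
Bit 1: prefix='00' (no match yet)
Bit 2: prefix='001' -> emit 'm', reset
Bit 3: prefix='1' (no match yet)
Bit 4: prefix='11' -> emit 'e', reset
Bit 5: prefix='1' (no match yet)
Bit 6: prefix='10' (no match yet)
Bit 7: prefix='100' -> emit 'a', reset
Bit 8: prefix='1' (no match yet)

Answer: 1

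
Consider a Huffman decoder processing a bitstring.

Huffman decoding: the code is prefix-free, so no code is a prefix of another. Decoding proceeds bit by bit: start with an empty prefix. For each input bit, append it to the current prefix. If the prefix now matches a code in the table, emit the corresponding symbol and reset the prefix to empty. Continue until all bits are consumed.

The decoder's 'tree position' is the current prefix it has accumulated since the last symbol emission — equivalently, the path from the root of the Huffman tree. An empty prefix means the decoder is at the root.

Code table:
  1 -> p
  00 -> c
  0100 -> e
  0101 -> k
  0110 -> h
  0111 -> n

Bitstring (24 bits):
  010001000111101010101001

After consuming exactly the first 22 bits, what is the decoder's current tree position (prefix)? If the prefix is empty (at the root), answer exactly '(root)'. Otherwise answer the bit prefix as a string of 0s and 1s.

Bit 0: prefix='0' (no match yet)
Bit 1: prefix='01' (no match yet)
Bit 2: prefix='010' (no match yet)
Bit 3: prefix='0100' -> emit 'e', reset
Bit 4: prefix='0' (no match yet)
Bit 5: prefix='01' (no match yet)
Bit 6: prefix='010' (no match yet)
Bit 7: prefix='0100' -> emit 'e', reset
Bit 8: prefix='0' (no match yet)
Bit 9: prefix='01' (no match yet)
Bit 10: prefix='011' (no match yet)
Bit 11: prefix='0111' -> emit 'n', reset
Bit 12: prefix='1' -> emit 'p', reset
Bit 13: prefix='0' (no match yet)
Bit 14: prefix='01' (no match yet)
Bit 15: prefix='010' (no match yet)
Bit 16: prefix='0101' -> emit 'k', reset
Bit 17: prefix='0' (no match yet)
Bit 18: prefix='01' (no match yet)
Bit 19: prefix='010' (no match yet)
Bit 20: prefix='0101' -> emit 'k', reset
Bit 21: prefix='0' (no match yet)

Answer: 0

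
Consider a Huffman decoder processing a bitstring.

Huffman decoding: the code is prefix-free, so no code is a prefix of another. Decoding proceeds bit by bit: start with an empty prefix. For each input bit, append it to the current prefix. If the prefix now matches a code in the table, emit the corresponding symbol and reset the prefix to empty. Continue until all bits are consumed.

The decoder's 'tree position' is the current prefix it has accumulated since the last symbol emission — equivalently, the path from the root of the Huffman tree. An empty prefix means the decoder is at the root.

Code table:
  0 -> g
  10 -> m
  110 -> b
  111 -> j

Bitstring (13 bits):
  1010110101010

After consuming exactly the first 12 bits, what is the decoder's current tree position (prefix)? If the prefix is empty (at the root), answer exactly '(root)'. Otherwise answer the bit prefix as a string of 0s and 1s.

Answer: 1

Derivation:
Bit 0: prefix='1' (no match yet)
Bit 1: prefix='10' -> emit 'm', reset
Bit 2: prefix='1' (no match yet)
Bit 3: prefix='10' -> emit 'm', reset
Bit 4: prefix='1' (no match yet)
Bit 5: prefix='11' (no match yet)
Bit 6: prefix='110' -> emit 'b', reset
Bit 7: prefix='1' (no match yet)
Bit 8: prefix='10' -> emit 'm', reset
Bit 9: prefix='1' (no match yet)
Bit 10: prefix='10' -> emit 'm', reset
Bit 11: prefix='1' (no match yet)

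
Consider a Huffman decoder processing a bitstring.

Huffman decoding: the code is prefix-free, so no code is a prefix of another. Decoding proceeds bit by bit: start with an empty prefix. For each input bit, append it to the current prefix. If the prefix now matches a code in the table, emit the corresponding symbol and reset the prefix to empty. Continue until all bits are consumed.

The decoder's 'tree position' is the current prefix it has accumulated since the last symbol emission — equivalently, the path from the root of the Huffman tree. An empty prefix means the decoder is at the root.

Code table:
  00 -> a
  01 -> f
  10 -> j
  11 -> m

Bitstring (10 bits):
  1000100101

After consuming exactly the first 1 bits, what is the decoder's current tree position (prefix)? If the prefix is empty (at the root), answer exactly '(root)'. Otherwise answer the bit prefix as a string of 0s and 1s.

Bit 0: prefix='1' (no match yet)

Answer: 1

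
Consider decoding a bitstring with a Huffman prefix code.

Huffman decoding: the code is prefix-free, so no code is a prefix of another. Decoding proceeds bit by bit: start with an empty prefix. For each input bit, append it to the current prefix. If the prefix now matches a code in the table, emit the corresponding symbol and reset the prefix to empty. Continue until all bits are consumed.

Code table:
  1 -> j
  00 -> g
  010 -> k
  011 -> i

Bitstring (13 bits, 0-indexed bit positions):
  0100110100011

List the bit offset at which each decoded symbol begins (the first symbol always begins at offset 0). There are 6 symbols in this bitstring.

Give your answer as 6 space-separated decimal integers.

Answer: 0 3 6 9 11 12

Derivation:
Bit 0: prefix='0' (no match yet)
Bit 1: prefix='01' (no match yet)
Bit 2: prefix='010' -> emit 'k', reset
Bit 3: prefix='0' (no match yet)
Bit 4: prefix='01' (no match yet)
Bit 5: prefix='011' -> emit 'i', reset
Bit 6: prefix='0' (no match yet)
Bit 7: prefix='01' (no match yet)
Bit 8: prefix='010' -> emit 'k', reset
Bit 9: prefix='0' (no match yet)
Bit 10: prefix='00' -> emit 'g', reset
Bit 11: prefix='1' -> emit 'j', reset
Bit 12: prefix='1' -> emit 'j', reset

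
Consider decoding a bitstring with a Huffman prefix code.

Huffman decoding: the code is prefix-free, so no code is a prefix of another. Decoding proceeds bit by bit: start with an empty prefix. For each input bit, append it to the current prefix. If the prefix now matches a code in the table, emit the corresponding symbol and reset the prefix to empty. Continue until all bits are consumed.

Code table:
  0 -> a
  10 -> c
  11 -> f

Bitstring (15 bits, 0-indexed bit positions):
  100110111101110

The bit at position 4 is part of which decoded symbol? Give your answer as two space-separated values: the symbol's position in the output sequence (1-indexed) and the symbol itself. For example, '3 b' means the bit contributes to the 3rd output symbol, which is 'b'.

Bit 0: prefix='1' (no match yet)
Bit 1: prefix='10' -> emit 'c', reset
Bit 2: prefix='0' -> emit 'a', reset
Bit 3: prefix='1' (no match yet)
Bit 4: prefix='11' -> emit 'f', reset
Bit 5: prefix='0' -> emit 'a', reset
Bit 6: prefix='1' (no match yet)
Bit 7: prefix='11' -> emit 'f', reset
Bit 8: prefix='1' (no match yet)

Answer: 3 f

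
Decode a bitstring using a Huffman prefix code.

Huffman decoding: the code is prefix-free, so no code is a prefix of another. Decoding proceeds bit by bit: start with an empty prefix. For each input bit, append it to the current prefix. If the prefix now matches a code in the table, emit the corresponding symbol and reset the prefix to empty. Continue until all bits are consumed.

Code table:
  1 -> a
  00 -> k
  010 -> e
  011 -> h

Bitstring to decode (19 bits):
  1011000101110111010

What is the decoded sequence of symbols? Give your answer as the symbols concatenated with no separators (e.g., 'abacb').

Bit 0: prefix='1' -> emit 'a', reset
Bit 1: prefix='0' (no match yet)
Bit 2: prefix='01' (no match yet)
Bit 3: prefix='011' -> emit 'h', reset
Bit 4: prefix='0' (no match yet)
Bit 5: prefix='00' -> emit 'k', reset
Bit 6: prefix='0' (no match yet)
Bit 7: prefix='01' (no match yet)
Bit 8: prefix='010' -> emit 'e', reset
Bit 9: prefix='1' -> emit 'a', reset
Bit 10: prefix='1' -> emit 'a', reset
Bit 11: prefix='1' -> emit 'a', reset
Bit 12: prefix='0' (no match yet)
Bit 13: prefix='01' (no match yet)
Bit 14: prefix='011' -> emit 'h', reset
Bit 15: prefix='1' -> emit 'a', reset
Bit 16: prefix='0' (no match yet)
Bit 17: prefix='01' (no match yet)
Bit 18: prefix='010' -> emit 'e', reset

Answer: ahkeaaahae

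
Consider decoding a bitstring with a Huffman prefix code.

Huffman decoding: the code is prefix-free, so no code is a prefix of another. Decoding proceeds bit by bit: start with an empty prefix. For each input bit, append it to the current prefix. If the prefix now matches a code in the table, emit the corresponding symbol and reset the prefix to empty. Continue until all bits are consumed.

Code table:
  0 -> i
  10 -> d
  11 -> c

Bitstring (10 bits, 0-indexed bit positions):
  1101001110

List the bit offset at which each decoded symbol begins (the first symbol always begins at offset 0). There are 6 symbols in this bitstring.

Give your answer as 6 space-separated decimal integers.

Bit 0: prefix='1' (no match yet)
Bit 1: prefix='11' -> emit 'c', reset
Bit 2: prefix='0' -> emit 'i', reset
Bit 3: prefix='1' (no match yet)
Bit 4: prefix='10' -> emit 'd', reset
Bit 5: prefix='0' -> emit 'i', reset
Bit 6: prefix='1' (no match yet)
Bit 7: prefix='11' -> emit 'c', reset
Bit 8: prefix='1' (no match yet)
Bit 9: prefix='10' -> emit 'd', reset

Answer: 0 2 3 5 6 8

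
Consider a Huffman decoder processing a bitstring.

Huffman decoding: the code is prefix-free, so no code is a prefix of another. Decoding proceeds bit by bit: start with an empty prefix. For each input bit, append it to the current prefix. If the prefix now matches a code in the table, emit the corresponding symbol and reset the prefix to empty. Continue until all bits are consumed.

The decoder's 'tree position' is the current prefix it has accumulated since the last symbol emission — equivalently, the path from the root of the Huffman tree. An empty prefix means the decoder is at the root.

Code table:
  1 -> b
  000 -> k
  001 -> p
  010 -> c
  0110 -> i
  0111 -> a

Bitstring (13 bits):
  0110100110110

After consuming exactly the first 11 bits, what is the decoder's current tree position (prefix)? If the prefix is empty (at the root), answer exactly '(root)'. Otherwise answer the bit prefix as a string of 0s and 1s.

Answer: 01

Derivation:
Bit 0: prefix='0' (no match yet)
Bit 1: prefix='01' (no match yet)
Bit 2: prefix='011' (no match yet)
Bit 3: prefix='0110' -> emit 'i', reset
Bit 4: prefix='1' -> emit 'b', reset
Bit 5: prefix='0' (no match yet)
Bit 6: prefix='00' (no match yet)
Bit 7: prefix='001' -> emit 'p', reset
Bit 8: prefix='1' -> emit 'b', reset
Bit 9: prefix='0' (no match yet)
Bit 10: prefix='01' (no match yet)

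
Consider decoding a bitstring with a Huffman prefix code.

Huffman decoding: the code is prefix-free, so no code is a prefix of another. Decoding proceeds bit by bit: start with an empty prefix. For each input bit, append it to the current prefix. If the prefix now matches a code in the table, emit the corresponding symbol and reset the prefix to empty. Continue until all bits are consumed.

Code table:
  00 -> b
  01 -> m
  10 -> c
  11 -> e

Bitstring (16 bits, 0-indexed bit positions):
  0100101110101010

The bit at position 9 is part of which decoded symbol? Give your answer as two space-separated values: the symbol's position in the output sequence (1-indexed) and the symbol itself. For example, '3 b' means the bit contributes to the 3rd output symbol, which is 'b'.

Bit 0: prefix='0' (no match yet)
Bit 1: prefix='01' -> emit 'm', reset
Bit 2: prefix='0' (no match yet)
Bit 3: prefix='00' -> emit 'b', reset
Bit 4: prefix='1' (no match yet)
Bit 5: prefix='10' -> emit 'c', reset
Bit 6: prefix='1' (no match yet)
Bit 7: prefix='11' -> emit 'e', reset
Bit 8: prefix='1' (no match yet)
Bit 9: prefix='10' -> emit 'c', reset
Bit 10: prefix='1' (no match yet)
Bit 11: prefix='10' -> emit 'c', reset
Bit 12: prefix='1' (no match yet)
Bit 13: prefix='10' -> emit 'c', reset

Answer: 5 c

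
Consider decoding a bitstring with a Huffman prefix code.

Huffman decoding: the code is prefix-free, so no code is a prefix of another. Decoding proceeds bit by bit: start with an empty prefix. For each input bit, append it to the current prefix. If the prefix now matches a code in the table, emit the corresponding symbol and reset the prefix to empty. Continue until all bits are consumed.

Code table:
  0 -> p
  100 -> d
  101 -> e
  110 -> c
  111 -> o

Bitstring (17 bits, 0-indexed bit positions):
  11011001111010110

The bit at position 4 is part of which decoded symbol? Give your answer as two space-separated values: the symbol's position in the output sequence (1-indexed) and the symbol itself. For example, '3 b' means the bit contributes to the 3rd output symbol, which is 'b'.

Answer: 2 c

Derivation:
Bit 0: prefix='1' (no match yet)
Bit 1: prefix='11' (no match yet)
Bit 2: prefix='110' -> emit 'c', reset
Bit 3: prefix='1' (no match yet)
Bit 4: prefix='11' (no match yet)
Bit 5: prefix='110' -> emit 'c', reset
Bit 6: prefix='0' -> emit 'p', reset
Bit 7: prefix='1' (no match yet)
Bit 8: prefix='11' (no match yet)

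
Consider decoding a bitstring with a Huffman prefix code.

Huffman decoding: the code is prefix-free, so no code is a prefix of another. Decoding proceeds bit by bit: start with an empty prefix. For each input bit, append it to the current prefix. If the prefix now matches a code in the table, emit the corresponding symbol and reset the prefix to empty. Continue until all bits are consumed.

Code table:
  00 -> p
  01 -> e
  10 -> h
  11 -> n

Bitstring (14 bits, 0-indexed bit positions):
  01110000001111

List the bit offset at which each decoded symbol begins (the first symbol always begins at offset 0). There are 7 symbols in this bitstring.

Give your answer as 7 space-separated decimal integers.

Bit 0: prefix='0' (no match yet)
Bit 1: prefix='01' -> emit 'e', reset
Bit 2: prefix='1' (no match yet)
Bit 3: prefix='11' -> emit 'n', reset
Bit 4: prefix='0' (no match yet)
Bit 5: prefix='00' -> emit 'p', reset
Bit 6: prefix='0' (no match yet)
Bit 7: prefix='00' -> emit 'p', reset
Bit 8: prefix='0' (no match yet)
Bit 9: prefix='00' -> emit 'p', reset
Bit 10: prefix='1' (no match yet)
Bit 11: prefix='11' -> emit 'n', reset
Bit 12: prefix='1' (no match yet)
Bit 13: prefix='11' -> emit 'n', reset

Answer: 0 2 4 6 8 10 12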